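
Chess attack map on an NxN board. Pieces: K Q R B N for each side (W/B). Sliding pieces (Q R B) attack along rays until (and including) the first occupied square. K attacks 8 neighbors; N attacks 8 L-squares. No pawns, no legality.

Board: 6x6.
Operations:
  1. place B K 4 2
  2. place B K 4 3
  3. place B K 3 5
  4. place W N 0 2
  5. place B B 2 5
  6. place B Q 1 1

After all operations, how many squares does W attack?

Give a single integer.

Op 1: place BK@(4,2)
Op 2: place BK@(4,3)
Op 3: place BK@(3,5)
Op 4: place WN@(0,2)
Op 5: place BB@(2,5)
Op 6: place BQ@(1,1)
Per-piece attacks for W:
  WN@(0,2): attacks (1,4) (2,3) (1,0) (2,1)
Union (4 distinct): (1,0) (1,4) (2,1) (2,3)

Answer: 4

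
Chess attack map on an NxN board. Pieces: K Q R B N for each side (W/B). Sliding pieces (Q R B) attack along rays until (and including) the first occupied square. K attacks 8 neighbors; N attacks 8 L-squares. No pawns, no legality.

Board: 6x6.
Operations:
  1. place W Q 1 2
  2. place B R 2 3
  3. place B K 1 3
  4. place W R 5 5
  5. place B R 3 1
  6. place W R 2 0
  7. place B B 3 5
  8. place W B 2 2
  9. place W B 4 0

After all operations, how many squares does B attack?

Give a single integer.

Answer: 23

Derivation:
Op 1: place WQ@(1,2)
Op 2: place BR@(2,3)
Op 3: place BK@(1,3)
Op 4: place WR@(5,5)
Op 5: place BR@(3,1)
Op 6: place WR@(2,0)
Op 7: place BB@(3,5)
Op 8: place WB@(2,2)
Op 9: place WB@(4,0)
Per-piece attacks for B:
  BK@(1,3): attacks (1,4) (1,2) (2,3) (0,3) (2,4) (2,2) (0,4) (0,2)
  BR@(2,3): attacks (2,4) (2,5) (2,2) (3,3) (4,3) (5,3) (1,3) [ray(0,-1) blocked at (2,2); ray(-1,0) blocked at (1,3)]
  BR@(3,1): attacks (3,2) (3,3) (3,4) (3,5) (3,0) (4,1) (5,1) (2,1) (1,1) (0,1) [ray(0,1) blocked at (3,5)]
  BB@(3,5): attacks (4,4) (5,3) (2,4) (1,3) [ray(-1,-1) blocked at (1,3)]
Union (23 distinct): (0,1) (0,2) (0,3) (0,4) (1,1) (1,2) (1,3) (1,4) (2,1) (2,2) (2,3) (2,4) (2,5) (3,0) (3,2) (3,3) (3,4) (3,5) (4,1) (4,3) (4,4) (5,1) (5,3)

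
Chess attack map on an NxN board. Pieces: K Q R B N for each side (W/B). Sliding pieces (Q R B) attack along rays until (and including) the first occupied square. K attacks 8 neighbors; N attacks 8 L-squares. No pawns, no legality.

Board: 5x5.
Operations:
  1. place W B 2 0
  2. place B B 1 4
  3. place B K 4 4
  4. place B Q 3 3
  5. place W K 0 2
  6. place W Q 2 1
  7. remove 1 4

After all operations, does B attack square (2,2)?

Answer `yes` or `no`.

Op 1: place WB@(2,0)
Op 2: place BB@(1,4)
Op 3: place BK@(4,4)
Op 4: place BQ@(3,3)
Op 5: place WK@(0,2)
Op 6: place WQ@(2,1)
Op 7: remove (1,4)
Per-piece attacks for B:
  BQ@(3,3): attacks (3,4) (3,2) (3,1) (3,0) (4,3) (2,3) (1,3) (0,3) (4,4) (4,2) (2,4) (2,2) (1,1) (0,0) [ray(1,1) blocked at (4,4)]
  BK@(4,4): attacks (4,3) (3,4) (3,3)
B attacks (2,2): yes

Answer: yes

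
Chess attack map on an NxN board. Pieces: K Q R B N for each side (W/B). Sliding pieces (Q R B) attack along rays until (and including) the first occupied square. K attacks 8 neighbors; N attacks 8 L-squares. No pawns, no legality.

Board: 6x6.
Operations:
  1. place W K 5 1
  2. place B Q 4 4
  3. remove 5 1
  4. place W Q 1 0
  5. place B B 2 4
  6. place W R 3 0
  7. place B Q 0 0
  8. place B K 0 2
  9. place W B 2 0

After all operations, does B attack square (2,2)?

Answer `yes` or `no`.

Op 1: place WK@(5,1)
Op 2: place BQ@(4,4)
Op 3: remove (5,1)
Op 4: place WQ@(1,0)
Op 5: place BB@(2,4)
Op 6: place WR@(3,0)
Op 7: place BQ@(0,0)
Op 8: place BK@(0,2)
Op 9: place WB@(2,0)
Per-piece attacks for B:
  BQ@(0,0): attacks (0,1) (0,2) (1,0) (1,1) (2,2) (3,3) (4,4) [ray(0,1) blocked at (0,2); ray(1,0) blocked at (1,0); ray(1,1) blocked at (4,4)]
  BK@(0,2): attacks (0,3) (0,1) (1,2) (1,3) (1,1)
  BB@(2,4): attacks (3,5) (3,3) (4,2) (5,1) (1,5) (1,3) (0,2) [ray(-1,-1) blocked at (0,2)]
  BQ@(4,4): attacks (4,5) (4,3) (4,2) (4,1) (4,0) (5,4) (3,4) (2,4) (5,5) (5,3) (3,5) (3,3) (2,2) (1,1) (0,0) [ray(-1,0) blocked at (2,4); ray(-1,-1) blocked at (0,0)]
B attacks (2,2): yes

Answer: yes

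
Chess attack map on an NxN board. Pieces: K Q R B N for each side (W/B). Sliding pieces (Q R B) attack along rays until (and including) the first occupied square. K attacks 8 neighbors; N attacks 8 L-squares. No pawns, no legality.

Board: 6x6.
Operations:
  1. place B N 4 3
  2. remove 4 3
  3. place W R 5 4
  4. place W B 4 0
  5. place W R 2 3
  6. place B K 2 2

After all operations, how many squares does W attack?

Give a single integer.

Answer: 17

Derivation:
Op 1: place BN@(4,3)
Op 2: remove (4,3)
Op 3: place WR@(5,4)
Op 4: place WB@(4,0)
Op 5: place WR@(2,3)
Op 6: place BK@(2,2)
Per-piece attacks for W:
  WR@(2,3): attacks (2,4) (2,5) (2,2) (3,3) (4,3) (5,3) (1,3) (0,3) [ray(0,-1) blocked at (2,2)]
  WB@(4,0): attacks (5,1) (3,1) (2,2) [ray(-1,1) blocked at (2,2)]
  WR@(5,4): attacks (5,5) (5,3) (5,2) (5,1) (5,0) (4,4) (3,4) (2,4) (1,4) (0,4)
Union (17 distinct): (0,3) (0,4) (1,3) (1,4) (2,2) (2,4) (2,5) (3,1) (3,3) (3,4) (4,3) (4,4) (5,0) (5,1) (5,2) (5,3) (5,5)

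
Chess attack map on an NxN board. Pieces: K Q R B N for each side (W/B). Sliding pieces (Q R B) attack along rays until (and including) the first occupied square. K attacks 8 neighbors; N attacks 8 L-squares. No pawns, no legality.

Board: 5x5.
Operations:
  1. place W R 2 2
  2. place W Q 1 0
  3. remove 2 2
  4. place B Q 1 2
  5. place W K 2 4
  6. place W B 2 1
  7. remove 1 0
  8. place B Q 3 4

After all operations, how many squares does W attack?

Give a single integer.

Answer: 10

Derivation:
Op 1: place WR@(2,2)
Op 2: place WQ@(1,0)
Op 3: remove (2,2)
Op 4: place BQ@(1,2)
Op 5: place WK@(2,4)
Op 6: place WB@(2,1)
Op 7: remove (1,0)
Op 8: place BQ@(3,4)
Per-piece attacks for W:
  WB@(2,1): attacks (3,2) (4,3) (3,0) (1,2) (1,0) [ray(-1,1) blocked at (1,2)]
  WK@(2,4): attacks (2,3) (3,4) (1,4) (3,3) (1,3)
Union (10 distinct): (1,0) (1,2) (1,3) (1,4) (2,3) (3,0) (3,2) (3,3) (3,4) (4,3)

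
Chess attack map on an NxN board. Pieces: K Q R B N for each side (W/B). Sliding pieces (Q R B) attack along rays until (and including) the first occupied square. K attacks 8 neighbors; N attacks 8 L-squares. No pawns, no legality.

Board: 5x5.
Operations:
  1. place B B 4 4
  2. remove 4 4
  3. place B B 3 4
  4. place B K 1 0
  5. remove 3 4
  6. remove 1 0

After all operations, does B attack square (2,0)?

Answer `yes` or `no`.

Answer: no

Derivation:
Op 1: place BB@(4,4)
Op 2: remove (4,4)
Op 3: place BB@(3,4)
Op 4: place BK@(1,0)
Op 5: remove (3,4)
Op 6: remove (1,0)
Per-piece attacks for B:
B attacks (2,0): no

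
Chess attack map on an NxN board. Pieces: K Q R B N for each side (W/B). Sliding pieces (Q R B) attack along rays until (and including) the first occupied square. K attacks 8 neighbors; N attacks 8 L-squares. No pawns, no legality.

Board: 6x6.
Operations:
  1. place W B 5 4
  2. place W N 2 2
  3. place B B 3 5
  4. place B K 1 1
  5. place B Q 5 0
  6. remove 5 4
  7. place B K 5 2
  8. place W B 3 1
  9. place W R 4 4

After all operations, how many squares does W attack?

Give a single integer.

Op 1: place WB@(5,4)
Op 2: place WN@(2,2)
Op 3: place BB@(3,5)
Op 4: place BK@(1,1)
Op 5: place BQ@(5,0)
Op 6: remove (5,4)
Op 7: place BK@(5,2)
Op 8: place WB@(3,1)
Op 9: place WR@(4,4)
Per-piece attacks for W:
  WN@(2,2): attacks (3,4) (4,3) (1,4) (0,3) (3,0) (4,1) (1,0) (0,1)
  WB@(3,1): attacks (4,2) (5,3) (4,0) (2,2) (2,0) [ray(-1,1) blocked at (2,2)]
  WR@(4,4): attacks (4,5) (4,3) (4,2) (4,1) (4,0) (5,4) (3,4) (2,4) (1,4) (0,4)
Union (17 distinct): (0,1) (0,3) (0,4) (1,0) (1,4) (2,0) (2,2) (2,4) (3,0) (3,4) (4,0) (4,1) (4,2) (4,3) (4,5) (5,3) (5,4)

Answer: 17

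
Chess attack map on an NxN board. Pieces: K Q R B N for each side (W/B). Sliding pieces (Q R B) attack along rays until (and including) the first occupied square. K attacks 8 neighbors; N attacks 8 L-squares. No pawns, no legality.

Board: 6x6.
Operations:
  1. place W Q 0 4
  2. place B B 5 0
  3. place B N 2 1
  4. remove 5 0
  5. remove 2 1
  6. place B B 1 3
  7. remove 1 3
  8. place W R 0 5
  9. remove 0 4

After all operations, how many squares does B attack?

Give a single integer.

Op 1: place WQ@(0,4)
Op 2: place BB@(5,0)
Op 3: place BN@(2,1)
Op 4: remove (5,0)
Op 5: remove (2,1)
Op 6: place BB@(1,3)
Op 7: remove (1,3)
Op 8: place WR@(0,5)
Op 9: remove (0,4)
Per-piece attacks for B:
Union (0 distinct): (none)

Answer: 0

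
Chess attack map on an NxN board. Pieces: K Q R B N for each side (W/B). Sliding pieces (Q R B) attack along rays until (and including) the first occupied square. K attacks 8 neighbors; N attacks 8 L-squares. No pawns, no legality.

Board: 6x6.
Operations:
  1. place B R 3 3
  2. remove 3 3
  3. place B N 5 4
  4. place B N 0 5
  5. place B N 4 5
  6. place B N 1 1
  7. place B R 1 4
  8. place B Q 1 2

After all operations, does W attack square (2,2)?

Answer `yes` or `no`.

Op 1: place BR@(3,3)
Op 2: remove (3,3)
Op 3: place BN@(5,4)
Op 4: place BN@(0,5)
Op 5: place BN@(4,5)
Op 6: place BN@(1,1)
Op 7: place BR@(1,4)
Op 8: place BQ@(1,2)
Per-piece attacks for W:
W attacks (2,2): no

Answer: no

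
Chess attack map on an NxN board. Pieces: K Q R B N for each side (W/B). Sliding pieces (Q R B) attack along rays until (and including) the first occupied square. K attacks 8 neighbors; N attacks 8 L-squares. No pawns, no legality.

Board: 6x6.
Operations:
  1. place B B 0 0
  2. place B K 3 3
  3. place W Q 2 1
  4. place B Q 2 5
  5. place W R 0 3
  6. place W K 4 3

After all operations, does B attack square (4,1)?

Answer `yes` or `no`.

Op 1: place BB@(0,0)
Op 2: place BK@(3,3)
Op 3: place WQ@(2,1)
Op 4: place BQ@(2,5)
Op 5: place WR@(0,3)
Op 6: place WK@(4,3)
Per-piece attacks for B:
  BB@(0,0): attacks (1,1) (2,2) (3,3) [ray(1,1) blocked at (3,3)]
  BQ@(2,5): attacks (2,4) (2,3) (2,2) (2,1) (3,5) (4,5) (5,5) (1,5) (0,5) (3,4) (4,3) (1,4) (0,3) [ray(0,-1) blocked at (2,1); ray(1,-1) blocked at (4,3); ray(-1,-1) blocked at (0,3)]
  BK@(3,3): attacks (3,4) (3,2) (4,3) (2,3) (4,4) (4,2) (2,4) (2,2)
B attacks (4,1): no

Answer: no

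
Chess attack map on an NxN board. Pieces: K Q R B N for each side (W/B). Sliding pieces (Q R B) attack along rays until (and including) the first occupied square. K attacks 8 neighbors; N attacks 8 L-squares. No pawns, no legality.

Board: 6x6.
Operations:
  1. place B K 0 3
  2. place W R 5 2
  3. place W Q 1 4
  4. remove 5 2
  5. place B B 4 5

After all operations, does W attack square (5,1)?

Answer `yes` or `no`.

Op 1: place BK@(0,3)
Op 2: place WR@(5,2)
Op 3: place WQ@(1,4)
Op 4: remove (5,2)
Op 5: place BB@(4,5)
Per-piece attacks for W:
  WQ@(1,4): attacks (1,5) (1,3) (1,2) (1,1) (1,0) (2,4) (3,4) (4,4) (5,4) (0,4) (2,5) (2,3) (3,2) (4,1) (5,0) (0,5) (0,3) [ray(-1,-1) blocked at (0,3)]
W attacks (5,1): no

Answer: no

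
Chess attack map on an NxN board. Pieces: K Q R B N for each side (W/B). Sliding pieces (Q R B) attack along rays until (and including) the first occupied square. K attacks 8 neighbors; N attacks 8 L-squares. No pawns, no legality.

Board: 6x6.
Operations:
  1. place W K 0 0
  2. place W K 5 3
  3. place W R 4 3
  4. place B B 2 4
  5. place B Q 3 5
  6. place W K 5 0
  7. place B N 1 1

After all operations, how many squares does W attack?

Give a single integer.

Op 1: place WK@(0,0)
Op 2: place WK@(5,3)
Op 3: place WR@(4,3)
Op 4: place BB@(2,4)
Op 5: place BQ@(3,5)
Op 6: place WK@(5,0)
Op 7: place BN@(1,1)
Per-piece attacks for W:
  WK@(0,0): attacks (0,1) (1,0) (1,1)
  WR@(4,3): attacks (4,4) (4,5) (4,2) (4,1) (4,0) (5,3) (3,3) (2,3) (1,3) (0,3) [ray(1,0) blocked at (5,3)]
  WK@(5,0): attacks (5,1) (4,0) (4,1)
  WK@(5,3): attacks (5,4) (5,2) (4,3) (4,4) (4,2)
Union (17 distinct): (0,1) (0,3) (1,0) (1,1) (1,3) (2,3) (3,3) (4,0) (4,1) (4,2) (4,3) (4,4) (4,5) (5,1) (5,2) (5,3) (5,4)

Answer: 17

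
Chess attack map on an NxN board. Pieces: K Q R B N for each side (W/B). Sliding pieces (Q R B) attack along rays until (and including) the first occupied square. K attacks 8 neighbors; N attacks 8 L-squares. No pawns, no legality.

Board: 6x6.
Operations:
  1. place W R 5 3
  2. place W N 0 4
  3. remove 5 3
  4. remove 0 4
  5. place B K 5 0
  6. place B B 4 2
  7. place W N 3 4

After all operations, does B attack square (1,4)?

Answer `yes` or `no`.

Answer: no

Derivation:
Op 1: place WR@(5,3)
Op 2: place WN@(0,4)
Op 3: remove (5,3)
Op 4: remove (0,4)
Op 5: place BK@(5,0)
Op 6: place BB@(4,2)
Op 7: place WN@(3,4)
Per-piece attacks for B:
  BB@(4,2): attacks (5,3) (5,1) (3,3) (2,4) (1,5) (3,1) (2,0)
  BK@(5,0): attacks (5,1) (4,0) (4,1)
B attacks (1,4): no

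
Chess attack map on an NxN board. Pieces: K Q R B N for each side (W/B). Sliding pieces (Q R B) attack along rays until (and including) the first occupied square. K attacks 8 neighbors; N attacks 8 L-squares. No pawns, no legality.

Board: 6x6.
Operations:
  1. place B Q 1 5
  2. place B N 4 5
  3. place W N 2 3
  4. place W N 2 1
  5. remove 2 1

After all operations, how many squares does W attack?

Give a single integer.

Op 1: place BQ@(1,5)
Op 2: place BN@(4,5)
Op 3: place WN@(2,3)
Op 4: place WN@(2,1)
Op 5: remove (2,1)
Per-piece attacks for W:
  WN@(2,3): attacks (3,5) (4,4) (1,5) (0,4) (3,1) (4,2) (1,1) (0,2)
Union (8 distinct): (0,2) (0,4) (1,1) (1,5) (3,1) (3,5) (4,2) (4,4)

Answer: 8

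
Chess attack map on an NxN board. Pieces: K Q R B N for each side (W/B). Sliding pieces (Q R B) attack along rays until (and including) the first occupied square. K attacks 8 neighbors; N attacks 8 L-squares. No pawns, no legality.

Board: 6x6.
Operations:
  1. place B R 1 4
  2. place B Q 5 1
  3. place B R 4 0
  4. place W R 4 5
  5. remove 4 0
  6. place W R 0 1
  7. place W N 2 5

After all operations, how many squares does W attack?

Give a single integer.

Answer: 19

Derivation:
Op 1: place BR@(1,4)
Op 2: place BQ@(5,1)
Op 3: place BR@(4,0)
Op 4: place WR@(4,5)
Op 5: remove (4,0)
Op 6: place WR@(0,1)
Op 7: place WN@(2,5)
Per-piece attacks for W:
  WR@(0,1): attacks (0,2) (0,3) (0,4) (0,5) (0,0) (1,1) (2,1) (3,1) (4,1) (5,1) [ray(1,0) blocked at (5,1)]
  WN@(2,5): attacks (3,3) (4,4) (1,3) (0,4)
  WR@(4,5): attacks (4,4) (4,3) (4,2) (4,1) (4,0) (5,5) (3,5) (2,5) [ray(-1,0) blocked at (2,5)]
Union (19 distinct): (0,0) (0,2) (0,3) (0,4) (0,5) (1,1) (1,3) (2,1) (2,5) (3,1) (3,3) (3,5) (4,0) (4,1) (4,2) (4,3) (4,4) (5,1) (5,5)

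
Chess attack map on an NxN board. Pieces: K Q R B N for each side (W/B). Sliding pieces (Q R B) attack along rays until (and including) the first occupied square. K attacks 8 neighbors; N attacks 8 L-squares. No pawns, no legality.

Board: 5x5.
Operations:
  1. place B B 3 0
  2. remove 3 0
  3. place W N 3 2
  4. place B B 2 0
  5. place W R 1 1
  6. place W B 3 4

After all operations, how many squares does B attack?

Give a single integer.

Op 1: place BB@(3,0)
Op 2: remove (3,0)
Op 3: place WN@(3,2)
Op 4: place BB@(2,0)
Op 5: place WR@(1,1)
Op 6: place WB@(3,4)
Per-piece attacks for B:
  BB@(2,0): attacks (3,1) (4,2) (1,1) [ray(-1,1) blocked at (1,1)]
Union (3 distinct): (1,1) (3,1) (4,2)

Answer: 3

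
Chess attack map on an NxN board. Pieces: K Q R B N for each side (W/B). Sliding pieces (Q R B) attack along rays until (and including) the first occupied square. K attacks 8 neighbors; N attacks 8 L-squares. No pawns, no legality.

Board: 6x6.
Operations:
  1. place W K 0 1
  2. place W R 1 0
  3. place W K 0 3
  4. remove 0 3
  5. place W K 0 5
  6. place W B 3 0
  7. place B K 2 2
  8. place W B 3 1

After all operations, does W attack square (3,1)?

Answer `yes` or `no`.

Op 1: place WK@(0,1)
Op 2: place WR@(1,0)
Op 3: place WK@(0,3)
Op 4: remove (0,3)
Op 5: place WK@(0,5)
Op 6: place WB@(3,0)
Op 7: place BK@(2,2)
Op 8: place WB@(3,1)
Per-piece attacks for W:
  WK@(0,1): attacks (0,2) (0,0) (1,1) (1,2) (1,0)
  WK@(0,5): attacks (0,4) (1,5) (1,4)
  WR@(1,0): attacks (1,1) (1,2) (1,3) (1,4) (1,5) (2,0) (3,0) (0,0) [ray(1,0) blocked at (3,0)]
  WB@(3,0): attacks (4,1) (5,2) (2,1) (1,2) (0,3)
  WB@(3,1): attacks (4,2) (5,3) (4,0) (2,2) (2,0) [ray(-1,1) blocked at (2,2)]
W attacks (3,1): no

Answer: no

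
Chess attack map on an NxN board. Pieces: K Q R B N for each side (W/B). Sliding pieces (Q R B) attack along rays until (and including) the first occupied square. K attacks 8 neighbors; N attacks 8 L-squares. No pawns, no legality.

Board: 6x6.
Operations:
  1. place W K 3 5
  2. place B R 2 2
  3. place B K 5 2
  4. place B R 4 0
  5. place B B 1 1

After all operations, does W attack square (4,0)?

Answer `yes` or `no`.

Op 1: place WK@(3,5)
Op 2: place BR@(2,2)
Op 3: place BK@(5,2)
Op 4: place BR@(4,0)
Op 5: place BB@(1,1)
Per-piece attacks for W:
  WK@(3,5): attacks (3,4) (4,5) (2,5) (4,4) (2,4)
W attacks (4,0): no

Answer: no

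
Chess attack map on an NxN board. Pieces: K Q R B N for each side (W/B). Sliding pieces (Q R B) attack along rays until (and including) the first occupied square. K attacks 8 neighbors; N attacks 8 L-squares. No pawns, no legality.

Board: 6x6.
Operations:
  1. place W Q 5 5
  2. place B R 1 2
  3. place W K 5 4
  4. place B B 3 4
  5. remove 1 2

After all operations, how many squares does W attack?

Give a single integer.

Answer: 14

Derivation:
Op 1: place WQ@(5,5)
Op 2: place BR@(1,2)
Op 3: place WK@(5,4)
Op 4: place BB@(3,4)
Op 5: remove (1,2)
Per-piece attacks for W:
  WK@(5,4): attacks (5,5) (5,3) (4,4) (4,5) (4,3)
  WQ@(5,5): attacks (5,4) (4,5) (3,5) (2,5) (1,5) (0,5) (4,4) (3,3) (2,2) (1,1) (0,0) [ray(0,-1) blocked at (5,4)]
Union (14 distinct): (0,0) (0,5) (1,1) (1,5) (2,2) (2,5) (3,3) (3,5) (4,3) (4,4) (4,5) (5,3) (5,4) (5,5)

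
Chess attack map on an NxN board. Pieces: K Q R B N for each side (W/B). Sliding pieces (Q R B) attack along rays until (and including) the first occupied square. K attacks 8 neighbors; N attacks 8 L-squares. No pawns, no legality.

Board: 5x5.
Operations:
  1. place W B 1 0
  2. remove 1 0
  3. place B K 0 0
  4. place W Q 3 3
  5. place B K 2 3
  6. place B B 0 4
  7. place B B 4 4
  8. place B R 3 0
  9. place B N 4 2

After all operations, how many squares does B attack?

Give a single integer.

Op 1: place WB@(1,0)
Op 2: remove (1,0)
Op 3: place BK@(0,0)
Op 4: place WQ@(3,3)
Op 5: place BK@(2,3)
Op 6: place BB@(0,4)
Op 7: place BB@(4,4)
Op 8: place BR@(3,0)
Op 9: place BN@(4,2)
Per-piece attacks for B:
  BK@(0,0): attacks (0,1) (1,0) (1,1)
  BB@(0,4): attacks (1,3) (2,2) (3,1) (4,0)
  BK@(2,3): attacks (2,4) (2,2) (3,3) (1,3) (3,4) (3,2) (1,4) (1,2)
  BR@(3,0): attacks (3,1) (3,2) (3,3) (4,0) (2,0) (1,0) (0,0) [ray(0,1) blocked at (3,3); ray(-1,0) blocked at (0,0)]
  BN@(4,2): attacks (3,4) (2,3) (3,0) (2,1)
  BB@(4,4): attacks (3,3) [ray(-1,-1) blocked at (3,3)]
Union (18 distinct): (0,0) (0,1) (1,0) (1,1) (1,2) (1,3) (1,4) (2,0) (2,1) (2,2) (2,3) (2,4) (3,0) (3,1) (3,2) (3,3) (3,4) (4,0)

Answer: 18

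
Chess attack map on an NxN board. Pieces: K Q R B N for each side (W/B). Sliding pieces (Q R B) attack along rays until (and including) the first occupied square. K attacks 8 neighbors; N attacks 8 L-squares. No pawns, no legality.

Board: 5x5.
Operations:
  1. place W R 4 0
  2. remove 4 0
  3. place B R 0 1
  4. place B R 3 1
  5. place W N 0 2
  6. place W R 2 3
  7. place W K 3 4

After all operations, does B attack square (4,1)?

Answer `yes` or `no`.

Op 1: place WR@(4,0)
Op 2: remove (4,0)
Op 3: place BR@(0,1)
Op 4: place BR@(3,1)
Op 5: place WN@(0,2)
Op 6: place WR@(2,3)
Op 7: place WK@(3,4)
Per-piece attacks for B:
  BR@(0,1): attacks (0,2) (0,0) (1,1) (2,1) (3,1) [ray(0,1) blocked at (0,2); ray(1,0) blocked at (3,1)]
  BR@(3,1): attacks (3,2) (3,3) (3,4) (3,0) (4,1) (2,1) (1,1) (0,1) [ray(0,1) blocked at (3,4); ray(-1,0) blocked at (0,1)]
B attacks (4,1): yes

Answer: yes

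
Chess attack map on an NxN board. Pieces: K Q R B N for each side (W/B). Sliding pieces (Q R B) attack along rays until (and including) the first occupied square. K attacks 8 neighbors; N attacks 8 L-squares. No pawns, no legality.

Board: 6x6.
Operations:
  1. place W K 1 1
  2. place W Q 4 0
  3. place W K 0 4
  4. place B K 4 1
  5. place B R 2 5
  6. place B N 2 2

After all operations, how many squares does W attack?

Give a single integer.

Answer: 18

Derivation:
Op 1: place WK@(1,1)
Op 2: place WQ@(4,0)
Op 3: place WK@(0,4)
Op 4: place BK@(4,1)
Op 5: place BR@(2,5)
Op 6: place BN@(2,2)
Per-piece attacks for W:
  WK@(0,4): attacks (0,5) (0,3) (1,4) (1,5) (1,3)
  WK@(1,1): attacks (1,2) (1,0) (2,1) (0,1) (2,2) (2,0) (0,2) (0,0)
  WQ@(4,0): attacks (4,1) (5,0) (3,0) (2,0) (1,0) (0,0) (5,1) (3,1) (2,2) [ray(0,1) blocked at (4,1); ray(-1,1) blocked at (2,2)]
Union (18 distinct): (0,0) (0,1) (0,2) (0,3) (0,5) (1,0) (1,2) (1,3) (1,4) (1,5) (2,0) (2,1) (2,2) (3,0) (3,1) (4,1) (5,0) (5,1)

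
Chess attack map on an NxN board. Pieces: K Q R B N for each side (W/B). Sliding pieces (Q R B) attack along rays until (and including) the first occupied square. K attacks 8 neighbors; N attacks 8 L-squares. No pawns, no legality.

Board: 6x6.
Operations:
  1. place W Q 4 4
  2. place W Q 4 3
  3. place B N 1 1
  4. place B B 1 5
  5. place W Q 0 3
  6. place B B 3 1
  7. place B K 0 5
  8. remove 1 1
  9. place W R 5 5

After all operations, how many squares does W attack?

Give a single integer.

Answer: 34

Derivation:
Op 1: place WQ@(4,4)
Op 2: place WQ@(4,3)
Op 3: place BN@(1,1)
Op 4: place BB@(1,5)
Op 5: place WQ@(0,3)
Op 6: place BB@(3,1)
Op 7: place BK@(0,5)
Op 8: remove (1,1)
Op 9: place WR@(5,5)
Per-piece attacks for W:
  WQ@(0,3): attacks (0,4) (0,5) (0,2) (0,1) (0,0) (1,3) (2,3) (3,3) (4,3) (1,4) (2,5) (1,2) (2,1) (3,0) [ray(0,1) blocked at (0,5); ray(1,0) blocked at (4,3)]
  WQ@(4,3): attacks (4,4) (4,2) (4,1) (4,0) (5,3) (3,3) (2,3) (1,3) (0,3) (5,4) (5,2) (3,4) (2,5) (3,2) (2,1) (1,0) [ray(0,1) blocked at (4,4); ray(-1,0) blocked at (0,3)]
  WQ@(4,4): attacks (4,5) (4,3) (5,4) (3,4) (2,4) (1,4) (0,4) (5,5) (5,3) (3,5) (3,3) (2,2) (1,1) (0,0) [ray(0,-1) blocked at (4,3); ray(1,1) blocked at (5,5)]
  WR@(5,5): attacks (5,4) (5,3) (5,2) (5,1) (5,0) (4,5) (3,5) (2,5) (1,5) [ray(-1,0) blocked at (1,5)]
Union (34 distinct): (0,0) (0,1) (0,2) (0,3) (0,4) (0,5) (1,0) (1,1) (1,2) (1,3) (1,4) (1,5) (2,1) (2,2) (2,3) (2,4) (2,5) (3,0) (3,2) (3,3) (3,4) (3,5) (4,0) (4,1) (4,2) (4,3) (4,4) (4,5) (5,0) (5,1) (5,2) (5,3) (5,4) (5,5)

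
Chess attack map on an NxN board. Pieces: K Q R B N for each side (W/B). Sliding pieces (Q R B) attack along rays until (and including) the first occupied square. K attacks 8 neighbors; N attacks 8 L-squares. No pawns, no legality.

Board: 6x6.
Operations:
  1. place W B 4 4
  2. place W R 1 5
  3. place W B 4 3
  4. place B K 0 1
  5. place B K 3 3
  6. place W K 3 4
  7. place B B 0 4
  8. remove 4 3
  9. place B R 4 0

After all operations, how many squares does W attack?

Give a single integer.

Answer: 16

Derivation:
Op 1: place WB@(4,4)
Op 2: place WR@(1,5)
Op 3: place WB@(4,3)
Op 4: place BK@(0,1)
Op 5: place BK@(3,3)
Op 6: place WK@(3,4)
Op 7: place BB@(0,4)
Op 8: remove (4,3)
Op 9: place BR@(4,0)
Per-piece attacks for W:
  WR@(1,5): attacks (1,4) (1,3) (1,2) (1,1) (1,0) (2,5) (3,5) (4,5) (5,5) (0,5)
  WK@(3,4): attacks (3,5) (3,3) (4,4) (2,4) (4,5) (4,3) (2,5) (2,3)
  WB@(4,4): attacks (5,5) (5,3) (3,5) (3,3) [ray(-1,-1) blocked at (3,3)]
Union (16 distinct): (0,5) (1,0) (1,1) (1,2) (1,3) (1,4) (2,3) (2,4) (2,5) (3,3) (3,5) (4,3) (4,4) (4,5) (5,3) (5,5)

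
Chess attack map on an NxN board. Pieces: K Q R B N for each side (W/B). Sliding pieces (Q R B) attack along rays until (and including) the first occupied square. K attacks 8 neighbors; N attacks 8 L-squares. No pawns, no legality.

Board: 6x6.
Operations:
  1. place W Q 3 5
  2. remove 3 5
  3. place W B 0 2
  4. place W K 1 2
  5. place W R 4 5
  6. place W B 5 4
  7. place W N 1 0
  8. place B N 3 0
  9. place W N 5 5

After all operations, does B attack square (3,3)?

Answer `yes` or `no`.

Op 1: place WQ@(3,5)
Op 2: remove (3,5)
Op 3: place WB@(0,2)
Op 4: place WK@(1,2)
Op 5: place WR@(4,5)
Op 6: place WB@(5,4)
Op 7: place WN@(1,0)
Op 8: place BN@(3,0)
Op 9: place WN@(5,5)
Per-piece attacks for B:
  BN@(3,0): attacks (4,2) (5,1) (2,2) (1,1)
B attacks (3,3): no

Answer: no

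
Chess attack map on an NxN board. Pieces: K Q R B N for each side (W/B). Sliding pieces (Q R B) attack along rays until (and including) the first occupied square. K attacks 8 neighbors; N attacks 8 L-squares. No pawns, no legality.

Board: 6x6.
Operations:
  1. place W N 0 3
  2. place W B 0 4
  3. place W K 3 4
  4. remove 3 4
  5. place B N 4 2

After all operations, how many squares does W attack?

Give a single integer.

Op 1: place WN@(0,3)
Op 2: place WB@(0,4)
Op 3: place WK@(3,4)
Op 4: remove (3,4)
Op 5: place BN@(4,2)
Per-piece attacks for W:
  WN@(0,3): attacks (1,5) (2,4) (1,1) (2,2)
  WB@(0,4): attacks (1,5) (1,3) (2,2) (3,1) (4,0)
Union (7 distinct): (1,1) (1,3) (1,5) (2,2) (2,4) (3,1) (4,0)

Answer: 7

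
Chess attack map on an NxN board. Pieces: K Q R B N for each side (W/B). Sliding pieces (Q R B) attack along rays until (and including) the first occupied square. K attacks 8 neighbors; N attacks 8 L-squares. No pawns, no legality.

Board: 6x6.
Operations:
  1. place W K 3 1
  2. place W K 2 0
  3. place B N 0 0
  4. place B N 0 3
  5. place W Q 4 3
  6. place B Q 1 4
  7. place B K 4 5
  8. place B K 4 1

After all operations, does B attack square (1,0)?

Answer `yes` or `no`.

Answer: yes

Derivation:
Op 1: place WK@(3,1)
Op 2: place WK@(2,0)
Op 3: place BN@(0,0)
Op 4: place BN@(0,3)
Op 5: place WQ@(4,3)
Op 6: place BQ@(1,4)
Op 7: place BK@(4,5)
Op 8: place BK@(4,1)
Per-piece attacks for B:
  BN@(0,0): attacks (1,2) (2,1)
  BN@(0,3): attacks (1,5) (2,4) (1,1) (2,2)
  BQ@(1,4): attacks (1,5) (1,3) (1,2) (1,1) (1,0) (2,4) (3,4) (4,4) (5,4) (0,4) (2,5) (2,3) (3,2) (4,1) (0,5) (0,3) [ray(1,-1) blocked at (4,1); ray(-1,-1) blocked at (0,3)]
  BK@(4,1): attacks (4,2) (4,0) (5,1) (3,1) (5,2) (5,0) (3,2) (3,0)
  BK@(4,5): attacks (4,4) (5,5) (3,5) (5,4) (3,4)
B attacks (1,0): yes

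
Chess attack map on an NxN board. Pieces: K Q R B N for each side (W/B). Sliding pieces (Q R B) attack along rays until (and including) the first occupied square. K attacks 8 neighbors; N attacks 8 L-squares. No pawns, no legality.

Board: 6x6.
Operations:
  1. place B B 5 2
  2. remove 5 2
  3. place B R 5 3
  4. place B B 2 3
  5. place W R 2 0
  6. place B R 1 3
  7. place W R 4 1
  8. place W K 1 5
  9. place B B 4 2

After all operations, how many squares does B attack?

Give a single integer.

Answer: 24

Derivation:
Op 1: place BB@(5,2)
Op 2: remove (5,2)
Op 3: place BR@(5,3)
Op 4: place BB@(2,3)
Op 5: place WR@(2,0)
Op 6: place BR@(1,3)
Op 7: place WR@(4,1)
Op 8: place WK@(1,5)
Op 9: place BB@(4,2)
Per-piece attacks for B:
  BR@(1,3): attacks (1,4) (1,5) (1,2) (1,1) (1,0) (2,3) (0,3) [ray(0,1) blocked at (1,5); ray(1,0) blocked at (2,3)]
  BB@(2,3): attacks (3,4) (4,5) (3,2) (4,1) (1,4) (0,5) (1,2) (0,1) [ray(1,-1) blocked at (4,1)]
  BB@(4,2): attacks (5,3) (5,1) (3,3) (2,4) (1,5) (3,1) (2,0) [ray(1,1) blocked at (5,3); ray(-1,1) blocked at (1,5); ray(-1,-1) blocked at (2,0)]
  BR@(5,3): attacks (5,4) (5,5) (5,2) (5,1) (5,0) (4,3) (3,3) (2,3) [ray(-1,0) blocked at (2,3)]
Union (24 distinct): (0,1) (0,3) (0,5) (1,0) (1,1) (1,2) (1,4) (1,5) (2,0) (2,3) (2,4) (3,1) (3,2) (3,3) (3,4) (4,1) (4,3) (4,5) (5,0) (5,1) (5,2) (5,3) (5,4) (5,5)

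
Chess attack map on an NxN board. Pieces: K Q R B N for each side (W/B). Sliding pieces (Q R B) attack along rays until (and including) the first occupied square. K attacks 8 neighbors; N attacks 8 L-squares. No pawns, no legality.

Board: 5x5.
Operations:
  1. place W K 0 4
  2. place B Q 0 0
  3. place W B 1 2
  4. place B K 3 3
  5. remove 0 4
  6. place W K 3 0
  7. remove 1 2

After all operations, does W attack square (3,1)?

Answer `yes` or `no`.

Answer: yes

Derivation:
Op 1: place WK@(0,4)
Op 2: place BQ@(0,0)
Op 3: place WB@(1,2)
Op 4: place BK@(3,3)
Op 5: remove (0,4)
Op 6: place WK@(3,0)
Op 7: remove (1,2)
Per-piece attacks for W:
  WK@(3,0): attacks (3,1) (4,0) (2,0) (4,1) (2,1)
W attacks (3,1): yes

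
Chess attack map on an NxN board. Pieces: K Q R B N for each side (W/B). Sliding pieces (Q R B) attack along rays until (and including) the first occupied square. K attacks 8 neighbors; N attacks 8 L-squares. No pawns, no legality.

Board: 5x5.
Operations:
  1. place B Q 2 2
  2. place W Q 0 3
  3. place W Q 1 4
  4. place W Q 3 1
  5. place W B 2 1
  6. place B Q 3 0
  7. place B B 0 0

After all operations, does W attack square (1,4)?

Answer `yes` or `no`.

Op 1: place BQ@(2,2)
Op 2: place WQ@(0,3)
Op 3: place WQ@(1,4)
Op 4: place WQ@(3,1)
Op 5: place WB@(2,1)
Op 6: place BQ@(3,0)
Op 7: place BB@(0,0)
Per-piece attacks for W:
  WQ@(0,3): attacks (0,4) (0,2) (0,1) (0,0) (1,3) (2,3) (3,3) (4,3) (1,4) (1,2) (2,1) [ray(0,-1) blocked at (0,0); ray(1,1) blocked at (1,4); ray(1,-1) blocked at (2,1)]
  WQ@(1,4): attacks (1,3) (1,2) (1,1) (1,0) (2,4) (3,4) (4,4) (0,4) (2,3) (3,2) (4,1) (0,3) [ray(-1,-1) blocked at (0,3)]
  WB@(2,1): attacks (3,2) (4,3) (3,0) (1,2) (0,3) (1,0) [ray(1,-1) blocked at (3,0); ray(-1,1) blocked at (0,3)]
  WQ@(3,1): attacks (3,2) (3,3) (3,4) (3,0) (4,1) (2,1) (4,2) (4,0) (2,2) (2,0) [ray(0,-1) blocked at (3,0); ray(-1,0) blocked at (2,1); ray(-1,1) blocked at (2,2)]
W attacks (1,4): yes

Answer: yes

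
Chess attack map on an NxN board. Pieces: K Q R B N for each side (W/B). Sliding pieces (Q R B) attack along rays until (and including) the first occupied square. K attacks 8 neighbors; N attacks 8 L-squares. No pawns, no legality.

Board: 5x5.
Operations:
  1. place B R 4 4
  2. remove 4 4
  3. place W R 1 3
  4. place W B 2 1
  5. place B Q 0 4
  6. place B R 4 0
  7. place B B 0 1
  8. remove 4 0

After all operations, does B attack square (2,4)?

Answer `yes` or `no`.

Op 1: place BR@(4,4)
Op 2: remove (4,4)
Op 3: place WR@(1,3)
Op 4: place WB@(2,1)
Op 5: place BQ@(0,4)
Op 6: place BR@(4,0)
Op 7: place BB@(0,1)
Op 8: remove (4,0)
Per-piece attacks for B:
  BB@(0,1): attacks (1,2) (2,3) (3,4) (1,0)
  BQ@(0,4): attacks (0,3) (0,2) (0,1) (1,4) (2,4) (3,4) (4,4) (1,3) [ray(0,-1) blocked at (0,1); ray(1,-1) blocked at (1,3)]
B attacks (2,4): yes

Answer: yes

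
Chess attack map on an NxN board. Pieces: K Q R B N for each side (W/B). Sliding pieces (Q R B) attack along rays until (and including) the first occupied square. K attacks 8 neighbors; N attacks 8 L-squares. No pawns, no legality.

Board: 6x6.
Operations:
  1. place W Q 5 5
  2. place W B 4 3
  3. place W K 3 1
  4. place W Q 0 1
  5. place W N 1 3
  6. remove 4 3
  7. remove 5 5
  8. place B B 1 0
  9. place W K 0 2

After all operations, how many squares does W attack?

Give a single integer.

Answer: 22

Derivation:
Op 1: place WQ@(5,5)
Op 2: place WB@(4,3)
Op 3: place WK@(3,1)
Op 4: place WQ@(0,1)
Op 5: place WN@(1,3)
Op 6: remove (4,3)
Op 7: remove (5,5)
Op 8: place BB@(1,0)
Op 9: place WK@(0,2)
Per-piece attacks for W:
  WQ@(0,1): attacks (0,2) (0,0) (1,1) (2,1) (3,1) (1,2) (2,3) (3,4) (4,5) (1,0) [ray(0,1) blocked at (0,2); ray(1,0) blocked at (3,1); ray(1,-1) blocked at (1,0)]
  WK@(0,2): attacks (0,3) (0,1) (1,2) (1,3) (1,1)
  WN@(1,3): attacks (2,5) (3,4) (0,5) (2,1) (3,2) (0,1)
  WK@(3,1): attacks (3,2) (3,0) (4,1) (2,1) (4,2) (4,0) (2,2) (2,0)
Union (22 distinct): (0,0) (0,1) (0,2) (0,3) (0,5) (1,0) (1,1) (1,2) (1,3) (2,0) (2,1) (2,2) (2,3) (2,5) (3,0) (3,1) (3,2) (3,4) (4,0) (4,1) (4,2) (4,5)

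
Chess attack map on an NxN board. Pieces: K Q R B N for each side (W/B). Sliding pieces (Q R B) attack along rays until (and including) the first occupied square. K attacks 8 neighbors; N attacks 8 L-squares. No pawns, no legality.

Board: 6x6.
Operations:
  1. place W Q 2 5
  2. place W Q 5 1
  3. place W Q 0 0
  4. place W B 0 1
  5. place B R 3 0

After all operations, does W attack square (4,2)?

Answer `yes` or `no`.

Op 1: place WQ@(2,5)
Op 2: place WQ@(5,1)
Op 3: place WQ@(0,0)
Op 4: place WB@(0,1)
Op 5: place BR@(3,0)
Per-piece attacks for W:
  WQ@(0,0): attacks (0,1) (1,0) (2,0) (3,0) (1,1) (2,2) (3,3) (4,4) (5,5) [ray(0,1) blocked at (0,1); ray(1,0) blocked at (3,0)]
  WB@(0,1): attacks (1,2) (2,3) (3,4) (4,5) (1,0)
  WQ@(2,5): attacks (2,4) (2,3) (2,2) (2,1) (2,0) (3,5) (4,5) (5,5) (1,5) (0,5) (3,4) (4,3) (5,2) (1,4) (0,3)
  WQ@(5,1): attacks (5,2) (5,3) (5,4) (5,5) (5,0) (4,1) (3,1) (2,1) (1,1) (0,1) (4,2) (3,3) (2,4) (1,5) (4,0) [ray(-1,0) blocked at (0,1)]
W attacks (4,2): yes

Answer: yes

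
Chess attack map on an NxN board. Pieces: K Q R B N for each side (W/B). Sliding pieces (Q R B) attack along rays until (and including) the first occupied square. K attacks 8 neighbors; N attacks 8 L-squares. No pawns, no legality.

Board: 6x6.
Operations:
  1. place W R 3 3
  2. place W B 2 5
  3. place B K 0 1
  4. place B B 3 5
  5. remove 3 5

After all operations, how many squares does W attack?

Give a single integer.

Op 1: place WR@(3,3)
Op 2: place WB@(2,5)
Op 3: place BK@(0,1)
Op 4: place BB@(3,5)
Op 5: remove (3,5)
Per-piece attacks for W:
  WB@(2,5): attacks (3,4) (4,3) (5,2) (1,4) (0,3)
  WR@(3,3): attacks (3,4) (3,5) (3,2) (3,1) (3,0) (4,3) (5,3) (2,3) (1,3) (0,3)
Union (12 distinct): (0,3) (1,3) (1,4) (2,3) (3,0) (3,1) (3,2) (3,4) (3,5) (4,3) (5,2) (5,3)

Answer: 12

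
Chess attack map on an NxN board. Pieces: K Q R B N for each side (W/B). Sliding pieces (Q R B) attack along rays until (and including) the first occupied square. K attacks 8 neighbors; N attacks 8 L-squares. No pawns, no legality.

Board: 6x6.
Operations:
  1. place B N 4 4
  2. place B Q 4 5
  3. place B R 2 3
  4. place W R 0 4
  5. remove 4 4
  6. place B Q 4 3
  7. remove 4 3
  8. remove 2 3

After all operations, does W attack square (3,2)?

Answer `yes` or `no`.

Op 1: place BN@(4,4)
Op 2: place BQ@(4,5)
Op 3: place BR@(2,3)
Op 4: place WR@(0,4)
Op 5: remove (4,4)
Op 6: place BQ@(4,3)
Op 7: remove (4,3)
Op 8: remove (2,3)
Per-piece attacks for W:
  WR@(0,4): attacks (0,5) (0,3) (0,2) (0,1) (0,0) (1,4) (2,4) (3,4) (4,4) (5,4)
W attacks (3,2): no

Answer: no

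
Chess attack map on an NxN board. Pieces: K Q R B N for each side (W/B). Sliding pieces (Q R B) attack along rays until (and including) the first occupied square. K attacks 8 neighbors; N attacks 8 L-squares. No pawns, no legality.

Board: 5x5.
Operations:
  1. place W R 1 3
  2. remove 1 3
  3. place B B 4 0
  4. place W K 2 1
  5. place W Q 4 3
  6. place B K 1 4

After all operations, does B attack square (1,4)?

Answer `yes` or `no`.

Answer: no

Derivation:
Op 1: place WR@(1,3)
Op 2: remove (1,3)
Op 3: place BB@(4,0)
Op 4: place WK@(2,1)
Op 5: place WQ@(4,3)
Op 6: place BK@(1,4)
Per-piece attacks for B:
  BK@(1,4): attacks (1,3) (2,4) (0,4) (2,3) (0,3)
  BB@(4,0): attacks (3,1) (2,2) (1,3) (0,4)
B attacks (1,4): no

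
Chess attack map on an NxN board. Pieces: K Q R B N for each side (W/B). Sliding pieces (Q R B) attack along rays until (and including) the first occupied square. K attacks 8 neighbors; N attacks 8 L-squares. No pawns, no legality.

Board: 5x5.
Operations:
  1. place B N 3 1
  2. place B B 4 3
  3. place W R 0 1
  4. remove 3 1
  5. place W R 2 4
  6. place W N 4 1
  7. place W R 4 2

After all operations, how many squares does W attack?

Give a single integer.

Op 1: place BN@(3,1)
Op 2: place BB@(4,3)
Op 3: place WR@(0,1)
Op 4: remove (3,1)
Op 5: place WR@(2,4)
Op 6: place WN@(4,1)
Op 7: place WR@(4,2)
Per-piece attacks for W:
  WR@(0,1): attacks (0,2) (0,3) (0,4) (0,0) (1,1) (2,1) (3,1) (4,1) [ray(1,0) blocked at (4,1)]
  WR@(2,4): attacks (2,3) (2,2) (2,1) (2,0) (3,4) (4,4) (1,4) (0,4)
  WN@(4,1): attacks (3,3) (2,2) (2,0)
  WR@(4,2): attacks (4,3) (4,1) (3,2) (2,2) (1,2) (0,2) [ray(0,1) blocked at (4,3); ray(0,-1) blocked at (4,1)]
Union (18 distinct): (0,0) (0,2) (0,3) (0,4) (1,1) (1,2) (1,4) (2,0) (2,1) (2,2) (2,3) (3,1) (3,2) (3,3) (3,4) (4,1) (4,3) (4,4)

Answer: 18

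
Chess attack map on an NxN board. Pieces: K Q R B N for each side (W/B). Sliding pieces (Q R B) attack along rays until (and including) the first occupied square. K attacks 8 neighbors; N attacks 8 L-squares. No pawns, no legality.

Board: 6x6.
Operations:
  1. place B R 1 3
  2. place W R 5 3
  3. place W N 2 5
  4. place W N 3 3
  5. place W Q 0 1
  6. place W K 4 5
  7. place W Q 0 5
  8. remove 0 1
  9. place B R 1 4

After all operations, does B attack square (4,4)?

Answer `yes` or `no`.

Answer: yes

Derivation:
Op 1: place BR@(1,3)
Op 2: place WR@(5,3)
Op 3: place WN@(2,5)
Op 4: place WN@(3,3)
Op 5: place WQ@(0,1)
Op 6: place WK@(4,5)
Op 7: place WQ@(0,5)
Op 8: remove (0,1)
Op 9: place BR@(1,4)
Per-piece attacks for B:
  BR@(1,3): attacks (1,4) (1,2) (1,1) (1,0) (2,3) (3,3) (0,3) [ray(0,1) blocked at (1,4); ray(1,0) blocked at (3,3)]
  BR@(1,4): attacks (1,5) (1,3) (2,4) (3,4) (4,4) (5,4) (0,4) [ray(0,-1) blocked at (1,3)]
B attacks (4,4): yes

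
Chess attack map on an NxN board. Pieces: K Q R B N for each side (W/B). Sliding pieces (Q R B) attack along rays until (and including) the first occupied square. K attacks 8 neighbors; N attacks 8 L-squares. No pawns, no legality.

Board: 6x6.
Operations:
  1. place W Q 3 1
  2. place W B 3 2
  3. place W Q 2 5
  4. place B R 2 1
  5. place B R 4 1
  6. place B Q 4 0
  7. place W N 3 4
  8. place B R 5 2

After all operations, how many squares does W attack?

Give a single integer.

Op 1: place WQ@(3,1)
Op 2: place WB@(3,2)
Op 3: place WQ@(2,5)
Op 4: place BR@(2,1)
Op 5: place BR@(4,1)
Op 6: place BQ@(4,0)
Op 7: place WN@(3,4)
Op 8: place BR@(5,2)
Per-piece attacks for W:
  WQ@(2,5): attacks (2,4) (2,3) (2,2) (2,1) (3,5) (4,5) (5,5) (1,5) (0,5) (3,4) (1,4) (0,3) [ray(0,-1) blocked at (2,1); ray(1,-1) blocked at (3,4)]
  WQ@(3,1): attacks (3,2) (3,0) (4,1) (2,1) (4,2) (5,3) (4,0) (2,2) (1,3) (0,4) (2,0) [ray(0,1) blocked at (3,2); ray(1,0) blocked at (4,1); ray(-1,0) blocked at (2,1); ray(1,-1) blocked at (4,0)]
  WB@(3,2): attacks (4,3) (5,4) (4,1) (2,3) (1,4) (0,5) (2,1) [ray(1,-1) blocked at (4,1); ray(-1,-1) blocked at (2,1)]
  WN@(3,4): attacks (5,5) (1,5) (4,2) (5,3) (2,2) (1,3)
Union (23 distinct): (0,3) (0,4) (0,5) (1,3) (1,4) (1,5) (2,0) (2,1) (2,2) (2,3) (2,4) (3,0) (3,2) (3,4) (3,5) (4,0) (4,1) (4,2) (4,3) (4,5) (5,3) (5,4) (5,5)

Answer: 23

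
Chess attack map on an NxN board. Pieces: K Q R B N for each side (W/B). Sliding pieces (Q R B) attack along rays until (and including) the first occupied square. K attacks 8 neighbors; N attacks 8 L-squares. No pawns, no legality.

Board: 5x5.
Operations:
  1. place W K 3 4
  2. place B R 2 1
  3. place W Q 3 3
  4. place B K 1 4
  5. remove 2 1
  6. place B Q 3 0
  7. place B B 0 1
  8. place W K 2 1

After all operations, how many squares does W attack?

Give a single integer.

Answer: 18

Derivation:
Op 1: place WK@(3,4)
Op 2: place BR@(2,1)
Op 3: place WQ@(3,3)
Op 4: place BK@(1,4)
Op 5: remove (2,1)
Op 6: place BQ@(3,0)
Op 7: place BB@(0,1)
Op 8: place WK@(2,1)
Per-piece attacks for W:
  WK@(2,1): attacks (2,2) (2,0) (3,1) (1,1) (3,2) (3,0) (1,2) (1,0)
  WQ@(3,3): attacks (3,4) (3,2) (3,1) (3,0) (4,3) (2,3) (1,3) (0,3) (4,4) (4,2) (2,4) (2,2) (1,1) (0,0) [ray(0,1) blocked at (3,4); ray(0,-1) blocked at (3,0)]
  WK@(3,4): attacks (3,3) (4,4) (2,4) (4,3) (2,3)
Union (18 distinct): (0,0) (0,3) (1,0) (1,1) (1,2) (1,3) (2,0) (2,2) (2,3) (2,4) (3,0) (3,1) (3,2) (3,3) (3,4) (4,2) (4,3) (4,4)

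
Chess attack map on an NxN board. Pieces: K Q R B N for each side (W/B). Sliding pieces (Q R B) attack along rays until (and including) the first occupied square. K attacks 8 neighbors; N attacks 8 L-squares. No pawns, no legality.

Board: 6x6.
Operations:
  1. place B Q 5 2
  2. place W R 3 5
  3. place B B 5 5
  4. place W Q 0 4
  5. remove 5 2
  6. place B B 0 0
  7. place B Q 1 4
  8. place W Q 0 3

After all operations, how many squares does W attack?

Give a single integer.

Answer: 24

Derivation:
Op 1: place BQ@(5,2)
Op 2: place WR@(3,5)
Op 3: place BB@(5,5)
Op 4: place WQ@(0,4)
Op 5: remove (5,2)
Op 6: place BB@(0,0)
Op 7: place BQ@(1,4)
Op 8: place WQ@(0,3)
Per-piece attacks for W:
  WQ@(0,3): attacks (0,4) (0,2) (0,1) (0,0) (1,3) (2,3) (3,3) (4,3) (5,3) (1,4) (1,2) (2,1) (3,0) [ray(0,1) blocked at (0,4); ray(0,-1) blocked at (0,0); ray(1,1) blocked at (1,4)]
  WQ@(0,4): attacks (0,5) (0,3) (1,4) (1,5) (1,3) (2,2) (3,1) (4,0) [ray(0,-1) blocked at (0,3); ray(1,0) blocked at (1,4)]
  WR@(3,5): attacks (3,4) (3,3) (3,2) (3,1) (3,0) (4,5) (5,5) (2,5) (1,5) (0,5) [ray(1,0) blocked at (5,5)]
Union (24 distinct): (0,0) (0,1) (0,2) (0,3) (0,4) (0,5) (1,2) (1,3) (1,4) (1,5) (2,1) (2,2) (2,3) (2,5) (3,0) (3,1) (3,2) (3,3) (3,4) (4,0) (4,3) (4,5) (5,3) (5,5)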